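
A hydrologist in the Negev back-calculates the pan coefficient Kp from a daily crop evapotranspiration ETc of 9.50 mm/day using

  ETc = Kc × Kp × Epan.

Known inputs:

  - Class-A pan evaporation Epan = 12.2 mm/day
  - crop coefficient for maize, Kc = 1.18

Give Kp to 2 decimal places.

ETc = Kc × Kp × Epan  ⇒  Kp = ETc / (Kc × Epan)
Kp = 9.50 / (1.18 × 12.2) = 9.50 / 14.396 = 0.6599

0.66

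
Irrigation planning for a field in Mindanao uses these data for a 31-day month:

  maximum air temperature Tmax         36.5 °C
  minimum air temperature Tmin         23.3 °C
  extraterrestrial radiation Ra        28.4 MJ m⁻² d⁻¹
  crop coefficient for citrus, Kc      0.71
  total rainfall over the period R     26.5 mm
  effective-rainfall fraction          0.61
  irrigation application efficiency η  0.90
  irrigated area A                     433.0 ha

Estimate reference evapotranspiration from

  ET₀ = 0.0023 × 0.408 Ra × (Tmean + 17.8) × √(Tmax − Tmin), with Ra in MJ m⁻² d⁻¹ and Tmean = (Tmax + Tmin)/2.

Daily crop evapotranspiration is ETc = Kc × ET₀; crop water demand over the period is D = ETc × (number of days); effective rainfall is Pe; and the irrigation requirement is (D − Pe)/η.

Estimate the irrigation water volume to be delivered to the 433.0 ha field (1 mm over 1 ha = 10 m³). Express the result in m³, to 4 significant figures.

Tmean = (36.5 + 23.3)/2 = 29.90 °C
0.408 Ra = 0.408 × 28.4 = 11.5872 mm/d equivalent
ET₀ = 0.0023 × 11.5872 × (29.90 + 17.8) × √13.2 = 0.0023 × 11.5872 × 47.70 × 3.6332 = 4.6186 mm/d
ETc = Kc × ET₀ = 0.71 × 4.6186 = 3.2792 mm/d
Crop demand D = ETc × 31 d = 3.2792 × 31 = 101.655 mm
Pe = 0.61 × 26.5 = 16.165 mm
D − Pe = 101.655 − 16.165 = 85.490 mm
Gross irrigation = 85.490 / 0.90 = 94.989 mm
Volume = 94.989 mm × 433.0 ha × 10 = 411302.4 m³

411300 m³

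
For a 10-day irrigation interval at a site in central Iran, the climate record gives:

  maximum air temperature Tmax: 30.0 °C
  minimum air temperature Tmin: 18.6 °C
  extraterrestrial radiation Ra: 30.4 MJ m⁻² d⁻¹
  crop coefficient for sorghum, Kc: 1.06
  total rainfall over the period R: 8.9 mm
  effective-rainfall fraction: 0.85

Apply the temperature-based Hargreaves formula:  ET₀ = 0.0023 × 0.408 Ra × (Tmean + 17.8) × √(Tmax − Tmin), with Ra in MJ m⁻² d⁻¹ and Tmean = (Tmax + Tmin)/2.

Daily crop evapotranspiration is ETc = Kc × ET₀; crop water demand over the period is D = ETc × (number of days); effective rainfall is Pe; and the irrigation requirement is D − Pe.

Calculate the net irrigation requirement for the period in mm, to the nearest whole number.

35 mm

Tmean = (30.0 + 18.6)/2 = 24.30 °C
0.408 Ra = 0.408 × 30.4 = 12.4032 mm/d equivalent
ET₀ = 0.0023 × 12.4032 × (24.30 + 17.8) × √11.4 = 0.0023 × 12.4032 × 42.10 × 3.3764 = 4.0551 mm/d
ETc = Kc × ET₀ = 1.06 × 4.0551 = 4.2984 mm/d
Crop demand D = ETc × 10 d = 4.2984 × 10 = 42.984 mm
Pe = 0.85 × 8.9 = 7.565 mm
D − Pe = 42.984 − 7.565 = 35.419 mm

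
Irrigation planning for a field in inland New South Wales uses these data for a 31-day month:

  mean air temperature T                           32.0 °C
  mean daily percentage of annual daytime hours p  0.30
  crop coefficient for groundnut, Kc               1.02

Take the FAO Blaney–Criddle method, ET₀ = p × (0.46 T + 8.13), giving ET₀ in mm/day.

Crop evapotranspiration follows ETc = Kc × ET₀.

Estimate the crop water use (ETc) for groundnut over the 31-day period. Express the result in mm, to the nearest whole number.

217 mm

ET₀ = 0.30 × (0.46 × 32.0 + 8.13) = 0.30 × 22.850 = 6.8550 mm/d
ETc = Kc × ET₀ = 1.02 × 6.8550 = 6.9921 mm/d
Over 31 days: 6.9921 × 31 = 216.755 mm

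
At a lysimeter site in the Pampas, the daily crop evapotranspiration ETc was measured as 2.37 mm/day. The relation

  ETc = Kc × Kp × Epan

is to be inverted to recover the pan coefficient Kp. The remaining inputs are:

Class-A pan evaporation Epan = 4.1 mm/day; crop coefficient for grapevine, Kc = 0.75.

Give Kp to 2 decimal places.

ETc = Kc × Kp × Epan  ⇒  Kp = ETc / (Kc × Epan)
Kp = 2.37 / (0.75 × 4.1) = 2.37 / 3.075 = 0.7707

0.77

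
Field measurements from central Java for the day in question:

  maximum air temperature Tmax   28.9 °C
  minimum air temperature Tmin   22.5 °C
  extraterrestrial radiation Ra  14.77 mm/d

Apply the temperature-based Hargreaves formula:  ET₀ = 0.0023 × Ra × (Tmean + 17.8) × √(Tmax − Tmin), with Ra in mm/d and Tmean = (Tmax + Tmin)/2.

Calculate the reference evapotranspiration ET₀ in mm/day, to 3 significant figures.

3.74 mm/day

Tmean = (28.9 + 22.5)/2 = 25.70 °C
ET₀ = 0.0023 × 14.77 × (25.70 + 17.8) × √6.4 = 0.0023 × 14.77 × 43.50 × 2.5298 = 3.7384 mm/d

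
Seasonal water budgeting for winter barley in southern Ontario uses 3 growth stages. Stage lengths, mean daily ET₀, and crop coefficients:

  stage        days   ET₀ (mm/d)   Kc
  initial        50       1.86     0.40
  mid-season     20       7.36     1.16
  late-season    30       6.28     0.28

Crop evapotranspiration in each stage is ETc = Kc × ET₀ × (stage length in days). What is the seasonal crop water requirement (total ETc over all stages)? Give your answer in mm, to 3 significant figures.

initial: 0.40 × 1.86 × 50 = 37.20 mm
mid-season: 1.16 × 7.36 × 20 = 170.75 mm
late-season: 0.28 × 6.28 × 30 = 52.75 mm
Seasonal total = 260.70 mm

261 mm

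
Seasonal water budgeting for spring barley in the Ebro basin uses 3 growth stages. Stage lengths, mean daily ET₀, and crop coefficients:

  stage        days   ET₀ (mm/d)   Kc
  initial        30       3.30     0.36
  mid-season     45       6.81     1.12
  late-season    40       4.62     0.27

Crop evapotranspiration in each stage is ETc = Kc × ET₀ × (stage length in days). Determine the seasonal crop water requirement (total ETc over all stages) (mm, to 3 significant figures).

initial: 0.36 × 3.30 × 30 = 35.64 mm
mid-season: 1.12 × 6.81 × 45 = 343.22 mm
late-season: 0.27 × 4.62 × 40 = 49.90 mm
Seasonal total = 428.76 mm

429 mm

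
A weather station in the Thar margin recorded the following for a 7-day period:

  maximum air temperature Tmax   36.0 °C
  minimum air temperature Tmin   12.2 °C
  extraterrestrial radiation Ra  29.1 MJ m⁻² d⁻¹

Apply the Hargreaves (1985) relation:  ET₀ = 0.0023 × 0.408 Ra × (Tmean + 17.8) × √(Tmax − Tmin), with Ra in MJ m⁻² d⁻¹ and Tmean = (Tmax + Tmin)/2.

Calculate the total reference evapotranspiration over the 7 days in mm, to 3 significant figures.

39.1 mm

Tmean = (36.0 + 12.2)/2 = 24.10 °C
0.408 Ra = 0.408 × 29.1 = 11.8728 mm/d equivalent
ET₀ = 0.0023 × 11.8728 × (24.10 + 17.8) × √23.8 = 0.0023 × 11.8728 × 41.90 × 4.8785 = 5.5819 mm/d
Over 7 days: 5.5819 × 7 = 39.073 mm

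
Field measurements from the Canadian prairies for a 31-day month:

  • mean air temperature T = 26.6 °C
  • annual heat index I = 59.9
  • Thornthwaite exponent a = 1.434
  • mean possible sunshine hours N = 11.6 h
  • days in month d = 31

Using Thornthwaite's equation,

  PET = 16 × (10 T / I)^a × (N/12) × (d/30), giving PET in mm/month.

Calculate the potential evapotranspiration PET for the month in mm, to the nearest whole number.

10T/I = 10 × 26.6 / 59.9 = 4.4407
(10T/I)^a = 4.4407^1.434 = 8.4810
Uncorrected PET = 16 × 8.4810 = 135.696 mm
Correction = (N/12)(d/30) = (11.6/12)(31/30) = 0.9989
PET = 135.696 × 0.9989 = 135.547 mm/month

136 mm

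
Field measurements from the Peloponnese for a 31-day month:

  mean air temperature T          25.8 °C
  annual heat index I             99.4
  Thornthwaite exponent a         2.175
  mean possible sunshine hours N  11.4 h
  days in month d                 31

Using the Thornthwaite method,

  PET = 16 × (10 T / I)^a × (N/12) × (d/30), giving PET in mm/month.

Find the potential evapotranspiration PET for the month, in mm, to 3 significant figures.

10T/I = 10 × 25.8 / 99.4 = 2.5956
(10T/I)^a = 2.5956^2.175 = 7.9610
Uncorrected PET = 16 × 7.9610 = 127.376 mm
Correction = (N/12)(d/30) = (11.4/12)(31/30) = 0.9817
PET = 127.376 × 0.9817 = 125.045 mm/month

125 mm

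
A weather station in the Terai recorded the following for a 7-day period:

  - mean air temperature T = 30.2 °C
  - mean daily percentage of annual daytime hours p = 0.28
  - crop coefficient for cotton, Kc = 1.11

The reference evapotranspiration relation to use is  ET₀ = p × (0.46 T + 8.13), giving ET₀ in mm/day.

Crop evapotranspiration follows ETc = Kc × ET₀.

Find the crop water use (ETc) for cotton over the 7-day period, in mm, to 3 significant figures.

47.9 mm

ET₀ = 0.28 × (0.46 × 30.2 + 8.13) = 0.28 × 22.022 = 6.1662 mm/d
ETc = Kc × ET₀ = 1.11 × 6.1662 = 6.8445 mm/d
Over 7 days: 6.8445 × 7 = 47.912 mm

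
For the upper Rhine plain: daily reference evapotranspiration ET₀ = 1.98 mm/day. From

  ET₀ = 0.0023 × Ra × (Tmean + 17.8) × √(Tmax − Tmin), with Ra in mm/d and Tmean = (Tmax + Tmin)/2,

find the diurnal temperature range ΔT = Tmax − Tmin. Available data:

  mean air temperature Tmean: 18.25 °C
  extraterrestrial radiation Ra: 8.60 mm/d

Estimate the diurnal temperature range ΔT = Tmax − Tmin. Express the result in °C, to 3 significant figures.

√ΔT = ET₀ / [0.0023 × Ra × (Tmean+17.8)] = 1.98 / (0.0023 × 8.60 × 36.05) = 2.7767
ΔT = 2.7767² = 7.710 °C

7.71 °C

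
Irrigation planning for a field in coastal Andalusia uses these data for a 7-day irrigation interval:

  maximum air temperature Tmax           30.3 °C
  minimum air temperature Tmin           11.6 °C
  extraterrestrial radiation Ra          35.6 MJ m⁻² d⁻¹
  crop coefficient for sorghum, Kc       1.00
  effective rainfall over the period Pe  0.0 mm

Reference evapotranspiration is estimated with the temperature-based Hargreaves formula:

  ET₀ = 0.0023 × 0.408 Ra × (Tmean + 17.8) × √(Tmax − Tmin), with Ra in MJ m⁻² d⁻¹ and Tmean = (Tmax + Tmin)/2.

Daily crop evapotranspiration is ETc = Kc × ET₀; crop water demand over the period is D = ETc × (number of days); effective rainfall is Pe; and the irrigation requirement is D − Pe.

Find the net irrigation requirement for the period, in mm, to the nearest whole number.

Tmean = (30.3 + 11.6)/2 = 20.95 °C
0.408 Ra = 0.408 × 35.6 = 14.5248 mm/d equivalent
ET₀ = 0.0023 × 14.5248 × (20.95 + 17.8) × √18.7 = 0.0023 × 14.5248 × 38.75 × 4.3243 = 5.5979 mm/d
ETc = Kc × ET₀ = 1.00 × 5.5979 = 5.5979 mm/d
Crop demand D = ETc × 7 d = 5.5979 × 7 = 39.185 mm
D − Pe = 39.185 − 0.0 = 39.185 mm

39 mm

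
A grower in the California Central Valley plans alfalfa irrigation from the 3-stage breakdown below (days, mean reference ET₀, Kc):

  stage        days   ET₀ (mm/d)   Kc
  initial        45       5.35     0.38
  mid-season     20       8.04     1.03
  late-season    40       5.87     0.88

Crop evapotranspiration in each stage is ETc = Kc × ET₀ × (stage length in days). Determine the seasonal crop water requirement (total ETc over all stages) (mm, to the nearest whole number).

initial: 0.38 × 5.35 × 45 = 91.49 mm
mid-season: 1.03 × 8.04 × 20 = 165.62 mm
late-season: 0.88 × 5.87 × 40 = 206.62 mm
Seasonal total = 463.73 mm

464 mm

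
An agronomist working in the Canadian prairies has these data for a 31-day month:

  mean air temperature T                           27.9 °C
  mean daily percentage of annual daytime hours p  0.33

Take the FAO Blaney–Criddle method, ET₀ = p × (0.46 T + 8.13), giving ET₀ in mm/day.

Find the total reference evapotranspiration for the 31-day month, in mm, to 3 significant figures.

ET₀ = 0.33 × (0.46 × 27.9 + 8.13) = 0.33 × 20.964 = 6.9181 mm/d
Monthly total = 6.9181 × 31 = 214.461 mm

214 mm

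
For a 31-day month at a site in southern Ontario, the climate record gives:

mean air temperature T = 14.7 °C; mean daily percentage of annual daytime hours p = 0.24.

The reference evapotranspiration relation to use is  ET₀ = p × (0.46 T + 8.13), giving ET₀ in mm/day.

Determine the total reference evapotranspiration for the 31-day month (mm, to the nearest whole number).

111 mm

ET₀ = 0.24 × (0.46 × 14.7 + 8.13) = 0.24 × 14.892 = 3.5741 mm/d
Monthly total = 3.5741 × 31 = 110.797 mm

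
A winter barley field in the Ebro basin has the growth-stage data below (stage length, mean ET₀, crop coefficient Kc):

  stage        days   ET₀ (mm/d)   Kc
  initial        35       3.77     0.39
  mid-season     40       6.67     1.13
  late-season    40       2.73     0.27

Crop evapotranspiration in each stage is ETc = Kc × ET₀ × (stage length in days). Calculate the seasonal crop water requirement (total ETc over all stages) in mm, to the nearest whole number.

382 mm

initial: 0.39 × 3.77 × 35 = 51.46 mm
mid-season: 1.13 × 6.67 × 40 = 301.48 mm
late-season: 0.27 × 2.73 × 40 = 29.48 mm
Seasonal total = 382.42 mm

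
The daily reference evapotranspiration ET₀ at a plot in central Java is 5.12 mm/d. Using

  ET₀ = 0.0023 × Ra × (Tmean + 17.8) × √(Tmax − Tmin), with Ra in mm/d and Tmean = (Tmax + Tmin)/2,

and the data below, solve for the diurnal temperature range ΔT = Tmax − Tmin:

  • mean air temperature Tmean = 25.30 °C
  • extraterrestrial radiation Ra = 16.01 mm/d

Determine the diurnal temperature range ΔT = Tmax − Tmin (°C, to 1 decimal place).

10.4 °C

√ΔT = ET₀ / [0.0023 × Ra × (Tmean+17.8)] = 5.12 / (0.0023 × 16.01 × 43.10) = 3.2261
ΔT = 3.2261² = 10.408 °C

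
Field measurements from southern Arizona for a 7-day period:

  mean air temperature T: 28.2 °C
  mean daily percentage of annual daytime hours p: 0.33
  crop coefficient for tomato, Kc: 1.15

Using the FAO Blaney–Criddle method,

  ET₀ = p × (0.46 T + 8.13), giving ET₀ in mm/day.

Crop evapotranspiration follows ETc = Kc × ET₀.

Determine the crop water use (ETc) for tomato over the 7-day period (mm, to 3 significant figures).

ET₀ = 0.33 × (0.46 × 28.2 + 8.13) = 0.33 × 21.102 = 6.9637 mm/d
ETc = Kc × ET₀ = 1.15 × 6.9637 = 8.0083 mm/d
Over 7 days: 8.0083 × 7 = 56.058 mm

56.1 mm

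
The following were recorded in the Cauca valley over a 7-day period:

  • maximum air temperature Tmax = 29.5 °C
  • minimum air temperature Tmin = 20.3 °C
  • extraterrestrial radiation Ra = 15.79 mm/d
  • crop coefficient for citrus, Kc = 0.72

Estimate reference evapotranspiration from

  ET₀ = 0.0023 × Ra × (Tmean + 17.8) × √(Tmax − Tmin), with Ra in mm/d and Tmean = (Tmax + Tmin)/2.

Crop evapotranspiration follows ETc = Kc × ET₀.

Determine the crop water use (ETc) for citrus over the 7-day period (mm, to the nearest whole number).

Tmean = (29.5 + 20.3)/2 = 24.90 °C
ET₀ = 0.0023 × 15.79 × (24.90 + 17.8) × √9.2 = 0.0023 × 15.79 × 42.70 × 3.0332 = 4.7037 mm/d
ETc = Kc × ET₀ = 0.72 × 4.7037 = 3.3867 mm/d
Over 7 days: 3.3867 × 7 = 23.707 mm

24 mm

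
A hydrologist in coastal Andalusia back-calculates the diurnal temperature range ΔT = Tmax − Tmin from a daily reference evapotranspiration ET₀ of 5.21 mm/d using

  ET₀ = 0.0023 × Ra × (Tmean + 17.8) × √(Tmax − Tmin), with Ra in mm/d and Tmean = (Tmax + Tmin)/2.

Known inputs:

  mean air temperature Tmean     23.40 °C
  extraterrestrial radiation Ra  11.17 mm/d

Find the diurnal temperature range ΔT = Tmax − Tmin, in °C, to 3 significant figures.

√ΔT = ET₀ / [0.0023 × Ra × (Tmean+17.8)] = 5.21 / (0.0023 × 11.17 × 41.20) = 4.9222
ΔT = 4.9222² = 24.228 °C

24.2 °C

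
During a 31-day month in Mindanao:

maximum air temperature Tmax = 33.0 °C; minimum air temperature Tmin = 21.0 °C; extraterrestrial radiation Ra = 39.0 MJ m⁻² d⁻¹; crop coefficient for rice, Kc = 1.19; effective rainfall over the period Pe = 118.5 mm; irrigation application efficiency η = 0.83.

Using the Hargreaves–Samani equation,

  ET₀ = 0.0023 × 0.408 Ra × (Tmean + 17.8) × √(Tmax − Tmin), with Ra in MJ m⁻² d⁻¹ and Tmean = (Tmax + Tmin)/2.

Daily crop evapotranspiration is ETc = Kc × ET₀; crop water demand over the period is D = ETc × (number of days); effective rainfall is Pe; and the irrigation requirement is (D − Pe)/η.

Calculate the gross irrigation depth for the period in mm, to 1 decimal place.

109.7 mm

Tmean = (33.0 + 21.0)/2 = 27.00 °C
0.408 Ra = 0.408 × 39.0 = 15.9120 mm/d equivalent
ET₀ = 0.0023 × 15.9120 × (27.00 + 17.8) × √12.0 = 0.0023 × 15.9120 × 44.80 × 3.4641 = 5.6796 mm/d
ETc = Kc × ET₀ = 1.19 × 5.6796 = 6.7587 mm/d
Crop demand D = ETc × 31 d = 6.7587 × 31 = 209.520 mm
D − Pe = 209.520 − 118.5 = 91.020 mm
Gross irrigation = 91.020 / 0.83 = 109.663 mm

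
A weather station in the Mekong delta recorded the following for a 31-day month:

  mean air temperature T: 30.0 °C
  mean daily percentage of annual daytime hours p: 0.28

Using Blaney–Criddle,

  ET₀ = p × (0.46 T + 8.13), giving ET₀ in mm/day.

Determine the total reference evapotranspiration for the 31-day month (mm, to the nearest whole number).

ET₀ = 0.28 × (0.46 × 30.0 + 8.13) = 0.28 × 21.930 = 6.1404 mm/d
Monthly total = 6.1404 × 31 = 190.352 mm

190 mm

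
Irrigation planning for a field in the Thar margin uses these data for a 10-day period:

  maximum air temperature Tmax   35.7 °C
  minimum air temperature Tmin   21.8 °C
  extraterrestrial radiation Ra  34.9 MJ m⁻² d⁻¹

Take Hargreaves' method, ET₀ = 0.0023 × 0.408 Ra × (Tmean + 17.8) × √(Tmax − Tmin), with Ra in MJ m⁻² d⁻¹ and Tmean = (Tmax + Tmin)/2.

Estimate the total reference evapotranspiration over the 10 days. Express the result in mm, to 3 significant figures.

Tmean = (35.7 + 21.8)/2 = 28.75 °C
0.408 Ra = 0.408 × 34.9 = 14.2392 mm/d equivalent
ET₀ = 0.0023 × 14.2392 × (28.75 + 17.8) × √13.9 = 0.0023 × 14.2392 × 46.55 × 3.7283 = 5.6839 mm/d
Over 10 days: 5.6839 × 10 = 56.839 mm

56.8 mm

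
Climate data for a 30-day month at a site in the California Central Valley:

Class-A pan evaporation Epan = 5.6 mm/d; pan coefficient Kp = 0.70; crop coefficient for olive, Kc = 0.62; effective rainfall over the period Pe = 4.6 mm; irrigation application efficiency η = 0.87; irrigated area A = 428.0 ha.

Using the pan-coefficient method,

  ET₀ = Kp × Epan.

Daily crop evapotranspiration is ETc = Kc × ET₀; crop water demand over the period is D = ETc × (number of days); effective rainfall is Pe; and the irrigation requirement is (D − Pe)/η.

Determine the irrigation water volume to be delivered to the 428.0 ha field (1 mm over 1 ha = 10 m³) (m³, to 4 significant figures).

ET₀ = 0.70 × 5.6 = 3.9200 mm/d
ETc = Kc × ET₀ = 0.62 × 3.9200 = 2.4304 mm/d
Crop demand D = ETc × 30 d = 2.4304 × 30 = 72.912 mm
D − Pe = 72.912 − 4.6 = 68.312 mm
Gross irrigation = 68.312 / 0.87 = 78.520 mm
Volume = 78.520 mm × 428.0 ha × 10 = 336065.6 m³

336100 m³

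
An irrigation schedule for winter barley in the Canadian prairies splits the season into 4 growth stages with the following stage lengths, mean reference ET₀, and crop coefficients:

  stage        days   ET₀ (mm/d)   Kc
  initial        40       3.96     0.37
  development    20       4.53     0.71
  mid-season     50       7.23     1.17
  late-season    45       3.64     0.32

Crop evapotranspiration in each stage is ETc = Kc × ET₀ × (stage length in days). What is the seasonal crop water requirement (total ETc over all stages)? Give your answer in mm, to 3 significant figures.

initial: 0.37 × 3.96 × 40 = 58.61 mm
development: 0.71 × 4.53 × 20 = 64.33 mm
mid-season: 1.17 × 7.23 × 50 = 422.96 mm
late-season: 0.32 × 3.64 × 45 = 52.42 mm
Seasonal total = 598.32 mm

598 mm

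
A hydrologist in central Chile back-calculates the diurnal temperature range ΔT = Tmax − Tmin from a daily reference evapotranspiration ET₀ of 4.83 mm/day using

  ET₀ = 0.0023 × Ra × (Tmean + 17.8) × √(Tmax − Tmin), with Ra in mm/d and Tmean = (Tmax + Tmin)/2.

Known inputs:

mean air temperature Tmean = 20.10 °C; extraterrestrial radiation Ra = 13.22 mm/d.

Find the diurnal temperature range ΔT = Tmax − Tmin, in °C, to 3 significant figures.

√ΔT = ET₀ / [0.0023 × Ra × (Tmean+17.8)] = 4.83 / (0.0023 × 13.22 × 37.90) = 4.1913
ΔT = 4.1913² = 17.567 °C

17.6 °C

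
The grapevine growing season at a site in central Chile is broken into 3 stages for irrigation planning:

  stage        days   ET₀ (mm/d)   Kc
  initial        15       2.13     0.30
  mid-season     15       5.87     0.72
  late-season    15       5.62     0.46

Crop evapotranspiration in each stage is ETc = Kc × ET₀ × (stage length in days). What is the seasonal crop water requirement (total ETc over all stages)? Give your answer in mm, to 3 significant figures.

initial: 0.30 × 2.13 × 15 = 9.59 mm
mid-season: 0.72 × 5.87 × 15 = 63.40 mm
late-season: 0.46 × 5.62 × 15 = 38.78 mm
Seasonal total = 111.77 mm

112 mm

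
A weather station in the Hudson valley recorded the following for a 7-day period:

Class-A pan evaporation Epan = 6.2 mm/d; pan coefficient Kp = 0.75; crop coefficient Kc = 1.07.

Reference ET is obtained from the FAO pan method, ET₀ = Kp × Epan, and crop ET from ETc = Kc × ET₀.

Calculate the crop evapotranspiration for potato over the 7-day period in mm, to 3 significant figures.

34.8 mm

ET₀ = 0.75 × 6.2 = 4.6500 mm/d
ETc = Kc × ET₀ = 1.07 × 4.6500 = 4.9755 mm/d
Over 7 days: 4.9755 × 7 = 34.829 mm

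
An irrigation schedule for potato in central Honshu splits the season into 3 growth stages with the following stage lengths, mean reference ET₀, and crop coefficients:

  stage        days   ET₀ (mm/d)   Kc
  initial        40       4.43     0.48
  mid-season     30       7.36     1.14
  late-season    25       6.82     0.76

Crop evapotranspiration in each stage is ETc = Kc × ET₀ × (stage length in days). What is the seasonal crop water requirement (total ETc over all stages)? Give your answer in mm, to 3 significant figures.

initial: 0.48 × 4.43 × 40 = 85.06 mm
mid-season: 1.14 × 7.36 × 30 = 251.71 mm
late-season: 0.76 × 6.82 × 25 = 129.58 mm
Seasonal total = 466.35 mm

466 mm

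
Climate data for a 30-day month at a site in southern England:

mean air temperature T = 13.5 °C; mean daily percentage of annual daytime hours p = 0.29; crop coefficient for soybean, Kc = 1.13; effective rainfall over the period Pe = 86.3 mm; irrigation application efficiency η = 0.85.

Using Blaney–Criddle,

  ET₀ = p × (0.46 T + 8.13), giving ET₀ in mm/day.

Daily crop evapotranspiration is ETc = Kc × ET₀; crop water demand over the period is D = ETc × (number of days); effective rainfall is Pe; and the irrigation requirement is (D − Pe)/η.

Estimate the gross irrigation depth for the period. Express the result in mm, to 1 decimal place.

ET₀ = 0.29 × (0.46 × 13.5 + 8.13) = 0.29 × 14.340 = 4.1586 mm/d
ETc = Kc × ET₀ = 1.13 × 4.1586 = 4.6992 mm/d
Crop demand D = ETc × 30 d = 4.6992 × 30 = 140.976 mm
D − Pe = 140.976 − 86.3 = 54.676 mm
Gross irrigation = 54.676 / 0.85 = 64.325 mm

64.3 mm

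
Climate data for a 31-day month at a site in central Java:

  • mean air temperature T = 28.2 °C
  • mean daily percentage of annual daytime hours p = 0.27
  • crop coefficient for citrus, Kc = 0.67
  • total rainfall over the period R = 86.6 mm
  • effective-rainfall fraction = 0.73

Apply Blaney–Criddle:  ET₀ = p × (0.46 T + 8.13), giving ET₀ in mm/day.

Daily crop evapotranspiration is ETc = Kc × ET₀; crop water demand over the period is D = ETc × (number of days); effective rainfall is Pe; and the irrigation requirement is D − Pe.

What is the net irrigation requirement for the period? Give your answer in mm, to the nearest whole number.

ET₀ = 0.27 × (0.46 × 28.2 + 8.13) = 0.27 × 21.102 = 5.6975 mm/d
ETc = Kc × ET₀ = 0.67 × 5.6975 = 3.8173 mm/d
Crop demand D = ETc × 31 d = 3.8173 × 31 = 118.336 mm
Pe = 0.73 × 86.6 = 63.218 mm
D − Pe = 118.336 − 63.218 = 55.118 mm

55 mm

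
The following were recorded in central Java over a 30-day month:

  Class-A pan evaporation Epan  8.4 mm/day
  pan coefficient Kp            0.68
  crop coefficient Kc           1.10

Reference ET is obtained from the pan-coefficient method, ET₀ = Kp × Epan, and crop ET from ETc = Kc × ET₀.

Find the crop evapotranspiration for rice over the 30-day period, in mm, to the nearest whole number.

188 mm

ET₀ = 0.68 × 8.4 = 5.7120 mm/d
ETc = Kc × ET₀ = 1.10 × 5.7120 = 6.2832 mm/d
Over 30 days: 6.2832 × 30 = 188.496 mm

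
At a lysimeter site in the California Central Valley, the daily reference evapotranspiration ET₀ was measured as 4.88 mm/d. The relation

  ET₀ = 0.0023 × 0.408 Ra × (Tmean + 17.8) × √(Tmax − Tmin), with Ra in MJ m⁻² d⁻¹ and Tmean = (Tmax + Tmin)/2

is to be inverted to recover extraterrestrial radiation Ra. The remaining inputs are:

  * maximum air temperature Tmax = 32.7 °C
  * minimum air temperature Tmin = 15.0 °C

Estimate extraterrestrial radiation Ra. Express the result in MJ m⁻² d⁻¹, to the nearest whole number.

Tmean = (32.7+15.0)/2 = 23.85 °C; ΔT = 17.7
Ra = ET₀ / [0.0023 × 0.408 × (Tmean+17.8) × √ΔT]
   = 4.88 / (0.0023 × 0.408 × 41.65 × 4.2071) = 29.678 MJ m⁻² d⁻¹

30 MJ m⁻² d⁻¹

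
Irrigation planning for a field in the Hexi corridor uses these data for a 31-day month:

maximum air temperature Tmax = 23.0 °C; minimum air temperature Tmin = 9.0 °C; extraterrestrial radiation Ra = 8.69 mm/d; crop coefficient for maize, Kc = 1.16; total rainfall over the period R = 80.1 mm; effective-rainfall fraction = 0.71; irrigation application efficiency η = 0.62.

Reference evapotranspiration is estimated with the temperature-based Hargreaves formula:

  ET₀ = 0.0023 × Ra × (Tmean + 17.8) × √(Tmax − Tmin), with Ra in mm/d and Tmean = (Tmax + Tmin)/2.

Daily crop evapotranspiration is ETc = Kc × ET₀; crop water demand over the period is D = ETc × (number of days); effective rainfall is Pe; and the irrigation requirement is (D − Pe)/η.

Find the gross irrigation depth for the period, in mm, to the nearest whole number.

Tmean = (23.0 + 9.0)/2 = 16.00 °C
ET₀ = 0.0023 × 8.69 × (16.00 + 17.8) × √14.0 = 0.0023 × 8.69 × 33.80 × 3.7417 = 2.5277 mm/d
ETc = Kc × ET₀ = 1.16 × 2.5277 = 2.9321 mm/d
Crop demand D = ETc × 31 d = 2.9321 × 31 = 90.895 mm
Pe = 0.71 × 80.1 = 56.871 mm
D − Pe = 90.895 − 56.871 = 34.024 mm
Gross irrigation = 34.024 / 0.62 = 54.877 mm

55 mm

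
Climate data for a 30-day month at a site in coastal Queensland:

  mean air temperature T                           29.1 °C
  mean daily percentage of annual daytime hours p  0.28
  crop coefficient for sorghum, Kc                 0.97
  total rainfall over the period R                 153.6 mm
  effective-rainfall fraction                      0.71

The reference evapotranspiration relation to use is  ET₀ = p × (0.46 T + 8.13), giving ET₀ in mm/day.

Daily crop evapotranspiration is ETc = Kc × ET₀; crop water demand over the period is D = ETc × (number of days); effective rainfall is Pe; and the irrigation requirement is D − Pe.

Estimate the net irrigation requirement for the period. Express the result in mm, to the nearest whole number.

ET₀ = 0.28 × (0.46 × 29.1 + 8.13) = 0.28 × 21.516 = 6.0245 mm/d
ETc = Kc × ET₀ = 0.97 × 6.0245 = 5.8438 mm/d
Crop demand D = ETc × 30 d = 5.8438 × 30 = 175.314 mm
Pe = 0.71 × 153.6 = 109.056 mm
D − Pe = 175.314 − 109.056 = 66.258 mm

66 mm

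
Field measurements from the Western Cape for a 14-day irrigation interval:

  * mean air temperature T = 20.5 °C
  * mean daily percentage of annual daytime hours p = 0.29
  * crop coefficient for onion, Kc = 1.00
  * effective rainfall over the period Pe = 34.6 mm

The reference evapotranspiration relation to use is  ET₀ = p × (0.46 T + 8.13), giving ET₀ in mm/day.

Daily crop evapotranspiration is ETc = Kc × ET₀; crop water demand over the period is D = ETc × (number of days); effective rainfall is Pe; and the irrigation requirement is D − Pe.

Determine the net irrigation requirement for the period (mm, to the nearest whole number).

37 mm

ET₀ = 0.29 × (0.46 × 20.5 + 8.13) = 0.29 × 17.560 = 5.0924 mm/d
ETc = Kc × ET₀ = 1.00 × 5.0924 = 5.0924 mm/d
Crop demand D = ETc × 14 d = 5.0924 × 14 = 71.294 mm
D − Pe = 71.294 − 34.6 = 36.694 mm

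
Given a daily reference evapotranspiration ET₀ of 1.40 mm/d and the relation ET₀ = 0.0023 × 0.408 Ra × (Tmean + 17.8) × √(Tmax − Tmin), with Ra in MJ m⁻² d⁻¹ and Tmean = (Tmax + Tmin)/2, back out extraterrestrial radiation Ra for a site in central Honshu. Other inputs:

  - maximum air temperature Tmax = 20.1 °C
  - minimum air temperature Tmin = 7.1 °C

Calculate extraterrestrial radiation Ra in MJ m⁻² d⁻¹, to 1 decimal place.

13.2 MJ m⁻² d⁻¹

Tmean = (20.1+7.1)/2 = 13.60 °C; ΔT = 13.0
Ra = ET₀ / [0.0023 × 0.408 × (Tmean+17.8) × √ΔT]
   = 1.40 / (0.0023 × 0.408 × 31.40 × 3.6056) = 13.177 MJ m⁻² d⁻¹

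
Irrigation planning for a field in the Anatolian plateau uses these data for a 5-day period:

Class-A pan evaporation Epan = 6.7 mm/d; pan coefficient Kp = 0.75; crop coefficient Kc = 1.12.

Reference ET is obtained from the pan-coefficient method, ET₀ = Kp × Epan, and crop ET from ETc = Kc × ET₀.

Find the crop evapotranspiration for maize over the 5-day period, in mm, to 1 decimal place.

28.1 mm

ET₀ = 0.75 × 6.7 = 5.0250 mm/d
ETc = Kc × ET₀ = 1.12 × 5.0250 = 5.6280 mm/d
Over 5 days: 5.6280 × 5 = 28.140 mm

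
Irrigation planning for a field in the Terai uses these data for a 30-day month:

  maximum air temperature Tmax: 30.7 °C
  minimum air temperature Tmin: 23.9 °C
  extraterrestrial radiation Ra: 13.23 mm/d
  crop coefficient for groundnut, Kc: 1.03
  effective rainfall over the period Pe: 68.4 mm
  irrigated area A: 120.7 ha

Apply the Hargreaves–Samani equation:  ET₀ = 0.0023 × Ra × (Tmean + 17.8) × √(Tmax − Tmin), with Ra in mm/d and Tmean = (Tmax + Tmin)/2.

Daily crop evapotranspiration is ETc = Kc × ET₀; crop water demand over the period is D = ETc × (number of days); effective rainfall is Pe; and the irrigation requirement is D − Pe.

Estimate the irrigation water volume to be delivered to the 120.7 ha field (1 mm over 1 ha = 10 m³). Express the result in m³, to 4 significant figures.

Tmean = (30.7 + 23.9)/2 = 27.30 °C
ET₀ = 0.0023 × 13.23 × (27.30 + 17.8) × √6.8 = 0.0023 × 13.23 × 45.10 × 2.6077 = 3.5787 mm/d
ETc = Kc × ET₀ = 1.03 × 3.5787 = 3.6861 mm/d
Crop demand D = ETc × 30 d = 3.6861 × 30 = 110.583 mm
D − Pe = 110.583 − 68.4 = 42.183 mm
Volume = 42.183 mm × 120.7 ha × 10 = 50914.9 m³

50910 m³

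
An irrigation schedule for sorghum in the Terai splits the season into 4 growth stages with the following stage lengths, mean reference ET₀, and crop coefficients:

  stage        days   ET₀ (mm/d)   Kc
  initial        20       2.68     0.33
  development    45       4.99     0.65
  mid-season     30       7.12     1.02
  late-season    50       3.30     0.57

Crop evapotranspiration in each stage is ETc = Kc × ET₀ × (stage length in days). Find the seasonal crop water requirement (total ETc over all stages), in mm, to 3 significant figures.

initial: 0.33 × 2.68 × 20 = 17.69 mm
development: 0.65 × 4.99 × 45 = 145.96 mm
mid-season: 1.02 × 7.12 × 30 = 217.87 mm
late-season: 0.57 × 3.30 × 50 = 94.05 mm
Seasonal total = 475.57 mm

476 mm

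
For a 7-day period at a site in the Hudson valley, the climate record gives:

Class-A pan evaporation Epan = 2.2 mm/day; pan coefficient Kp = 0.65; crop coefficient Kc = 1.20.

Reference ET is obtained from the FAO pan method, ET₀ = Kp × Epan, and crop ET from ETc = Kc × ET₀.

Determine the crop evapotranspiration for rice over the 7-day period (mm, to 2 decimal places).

ET₀ = 0.65 × 2.2 = 1.4300 mm/d
ETc = Kc × ET₀ = 1.20 × 1.4300 = 1.7160 mm/d
Over 7 days: 1.7160 × 7 = 12.012 mm

12.01 mm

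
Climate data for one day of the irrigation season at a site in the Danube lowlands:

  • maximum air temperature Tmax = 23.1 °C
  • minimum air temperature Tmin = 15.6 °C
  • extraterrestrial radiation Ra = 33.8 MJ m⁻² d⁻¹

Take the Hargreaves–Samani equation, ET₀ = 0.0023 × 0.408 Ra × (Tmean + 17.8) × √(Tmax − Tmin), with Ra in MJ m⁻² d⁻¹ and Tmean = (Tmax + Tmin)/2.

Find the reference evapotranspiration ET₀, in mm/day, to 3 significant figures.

Tmean = (23.1 + 15.6)/2 = 19.35 °C
0.408 Ra = 0.408 × 33.8 = 13.7904 mm/d equivalent
ET₀ = 0.0023 × 13.7904 × (19.35 + 17.8) × √7.5 = 0.0023 × 13.7904 × 37.15 × 2.7386 = 3.2269 mm/d

3.23 mm/day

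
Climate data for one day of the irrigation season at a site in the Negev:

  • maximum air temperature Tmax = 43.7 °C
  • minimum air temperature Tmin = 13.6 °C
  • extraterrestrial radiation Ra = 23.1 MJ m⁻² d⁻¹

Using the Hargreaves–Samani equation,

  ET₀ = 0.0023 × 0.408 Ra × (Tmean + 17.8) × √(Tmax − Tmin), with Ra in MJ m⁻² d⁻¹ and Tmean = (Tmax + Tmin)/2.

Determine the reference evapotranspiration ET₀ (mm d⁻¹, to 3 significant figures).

5.52 mm d⁻¹

Tmean = (43.7 + 13.6)/2 = 28.65 °C
0.408 Ra = 0.408 × 23.1 = 9.4248 mm/d equivalent
ET₀ = 0.0023 × 9.4248 × (28.65 + 17.8) × √30.1 = 0.0023 × 9.4248 × 46.45 × 5.4863 = 5.5241 mm/d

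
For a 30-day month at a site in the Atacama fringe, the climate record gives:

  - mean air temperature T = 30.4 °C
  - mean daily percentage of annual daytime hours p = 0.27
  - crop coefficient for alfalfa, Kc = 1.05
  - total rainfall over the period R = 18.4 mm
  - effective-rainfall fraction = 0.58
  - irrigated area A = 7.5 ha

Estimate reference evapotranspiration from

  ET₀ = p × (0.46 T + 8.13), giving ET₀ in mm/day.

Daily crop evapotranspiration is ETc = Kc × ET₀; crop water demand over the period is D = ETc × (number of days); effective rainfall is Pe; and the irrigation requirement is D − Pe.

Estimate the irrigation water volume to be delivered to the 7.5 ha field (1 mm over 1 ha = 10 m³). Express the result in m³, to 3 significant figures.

13300 m³

ET₀ = 0.27 × (0.46 × 30.4 + 8.13) = 0.27 × 22.114 = 5.9708 mm/d
ETc = Kc × ET₀ = 1.05 × 5.9708 = 6.2693 mm/d
Crop demand D = ETc × 30 d = 6.2693 × 30 = 188.079 mm
Pe = 0.58 × 18.4 = 10.672 mm
D − Pe = 188.079 − 10.672 = 177.407 mm
Volume = 177.407 mm × 7.5 ha × 10 = 13305.5 m³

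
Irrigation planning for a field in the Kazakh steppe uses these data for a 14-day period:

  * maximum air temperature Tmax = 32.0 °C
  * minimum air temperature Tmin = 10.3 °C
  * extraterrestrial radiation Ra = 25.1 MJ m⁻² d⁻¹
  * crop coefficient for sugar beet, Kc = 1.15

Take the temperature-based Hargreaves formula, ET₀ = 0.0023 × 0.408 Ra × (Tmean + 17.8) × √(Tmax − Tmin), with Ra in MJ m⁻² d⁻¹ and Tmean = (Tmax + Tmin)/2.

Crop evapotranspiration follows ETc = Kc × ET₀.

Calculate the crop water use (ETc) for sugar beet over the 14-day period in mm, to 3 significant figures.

Tmean = (32.0 + 10.3)/2 = 21.15 °C
0.408 Ra = 0.408 × 25.1 = 10.2408 mm/d equivalent
ET₀ = 0.0023 × 10.2408 × (21.15 + 17.8) × √21.7 = 0.0023 × 10.2408 × 38.95 × 4.6583 = 4.2736 mm/d
ETc = Kc × ET₀ = 1.15 × 4.2736 = 4.9146 mm/d
Over 14 days: 4.9146 × 14 = 68.804 mm

68.8 mm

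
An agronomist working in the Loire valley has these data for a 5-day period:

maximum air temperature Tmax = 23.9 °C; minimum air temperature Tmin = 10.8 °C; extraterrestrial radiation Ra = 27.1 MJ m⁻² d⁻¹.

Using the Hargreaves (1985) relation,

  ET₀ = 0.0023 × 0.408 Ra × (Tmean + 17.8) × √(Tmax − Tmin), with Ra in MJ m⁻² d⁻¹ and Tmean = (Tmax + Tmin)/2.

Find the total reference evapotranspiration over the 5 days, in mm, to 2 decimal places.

16.18 mm

Tmean = (23.9 + 10.8)/2 = 17.35 °C
0.408 Ra = 0.408 × 27.1 = 11.0568 mm/d equivalent
ET₀ = 0.0023 × 11.0568 × (17.35 + 17.8) × √13.1 = 0.0023 × 11.0568 × 35.15 × 3.6194 = 3.2353 mm/d
Over 5 days: 3.2353 × 5 = 16.177 mm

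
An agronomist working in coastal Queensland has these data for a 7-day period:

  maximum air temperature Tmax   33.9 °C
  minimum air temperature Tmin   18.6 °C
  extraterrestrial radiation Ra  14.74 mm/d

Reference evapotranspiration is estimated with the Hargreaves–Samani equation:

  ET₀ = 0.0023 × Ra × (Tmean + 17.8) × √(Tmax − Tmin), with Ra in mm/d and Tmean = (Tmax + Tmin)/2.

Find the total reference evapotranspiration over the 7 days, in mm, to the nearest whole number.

41 mm

Tmean = (33.9 + 18.6)/2 = 26.25 °C
ET₀ = 0.0023 × 14.74 × (26.25 + 17.8) × √15.3 = 0.0023 × 14.74 × 44.05 × 3.9115 = 5.8414 mm/d
Over 7 days: 5.8414 × 7 = 40.890 mm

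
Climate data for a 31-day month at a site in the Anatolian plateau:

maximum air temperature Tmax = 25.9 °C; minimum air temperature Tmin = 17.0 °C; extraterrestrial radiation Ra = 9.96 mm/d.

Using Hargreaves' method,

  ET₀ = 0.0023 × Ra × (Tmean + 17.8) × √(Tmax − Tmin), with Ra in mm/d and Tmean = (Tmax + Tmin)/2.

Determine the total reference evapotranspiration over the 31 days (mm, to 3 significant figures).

Tmean = (25.9 + 17.0)/2 = 21.45 °C
ET₀ = 0.0023 × 9.96 × (21.45 + 17.8) × √8.9 = 0.0023 × 9.96 × 39.25 × 2.9833 = 2.6824 mm/d
Over 31 days: 2.6824 × 31 = 83.154 mm

83.2 mm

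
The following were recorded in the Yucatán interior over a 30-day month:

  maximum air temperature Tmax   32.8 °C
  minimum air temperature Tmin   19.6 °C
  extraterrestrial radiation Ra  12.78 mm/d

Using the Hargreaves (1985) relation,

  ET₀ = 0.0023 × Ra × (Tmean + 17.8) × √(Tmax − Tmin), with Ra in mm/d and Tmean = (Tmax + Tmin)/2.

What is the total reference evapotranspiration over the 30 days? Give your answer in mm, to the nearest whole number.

Tmean = (32.8 + 19.6)/2 = 26.20 °C
ET₀ = 0.0023 × 12.78 × (26.20 + 17.8) × √13.2 = 0.0023 × 12.78 × 44.00 × 3.6332 = 4.6989 mm/d
Over 30 days: 4.6989 × 30 = 140.967 mm

141 mm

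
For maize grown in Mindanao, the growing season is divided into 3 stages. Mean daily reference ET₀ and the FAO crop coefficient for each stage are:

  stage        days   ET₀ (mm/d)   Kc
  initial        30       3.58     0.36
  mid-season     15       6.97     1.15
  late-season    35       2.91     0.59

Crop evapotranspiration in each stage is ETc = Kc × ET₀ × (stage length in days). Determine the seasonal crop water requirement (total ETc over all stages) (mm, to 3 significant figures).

219 mm

initial: 0.36 × 3.58 × 30 = 38.66 mm
mid-season: 1.15 × 6.97 × 15 = 120.23 mm
late-season: 0.59 × 2.91 × 35 = 60.09 mm
Seasonal total = 218.98 mm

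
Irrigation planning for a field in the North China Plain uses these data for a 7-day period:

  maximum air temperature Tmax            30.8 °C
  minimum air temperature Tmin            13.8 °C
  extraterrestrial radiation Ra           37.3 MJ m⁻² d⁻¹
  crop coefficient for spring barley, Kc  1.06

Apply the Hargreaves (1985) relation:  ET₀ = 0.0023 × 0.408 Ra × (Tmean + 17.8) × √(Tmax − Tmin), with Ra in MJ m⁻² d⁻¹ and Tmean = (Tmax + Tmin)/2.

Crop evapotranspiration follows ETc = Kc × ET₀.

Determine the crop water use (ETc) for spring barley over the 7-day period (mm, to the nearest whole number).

43 mm

Tmean = (30.8 + 13.8)/2 = 22.30 °C
0.408 Ra = 0.408 × 37.3 = 15.2184 mm/d equivalent
ET₀ = 0.0023 × 15.2184 × (22.30 + 17.8) × √17.0 = 0.0023 × 15.2184 × 40.10 × 4.1231 = 5.7872 mm/d
ETc = Kc × ET₀ = 1.06 × 5.7872 = 6.1344 mm/d
Over 7 days: 6.1344 × 7 = 42.941 mm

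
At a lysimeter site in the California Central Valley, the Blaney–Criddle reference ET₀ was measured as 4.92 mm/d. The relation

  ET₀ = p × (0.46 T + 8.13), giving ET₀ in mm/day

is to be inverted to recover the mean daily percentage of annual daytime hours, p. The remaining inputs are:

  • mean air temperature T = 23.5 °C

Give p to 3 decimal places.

p = ET₀ / (0.46 T + 8.13) = 4.92 / (0.46 × 23.5 + 8.13) = 4.92 / 18.940 = 0.2598

0.260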